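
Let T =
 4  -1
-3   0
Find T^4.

[[409, -88], [-264, 57]]

T^2 = [[19, -4], [-12, 3]]
T^3 = [[88, -19], [-57, 12]]
T^4 = [[409, -88], [-264, 57]]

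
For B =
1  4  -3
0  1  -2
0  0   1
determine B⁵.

[[1, 20, -95], [0, 1, -10], [0, 0, 1]]

B = I + N where N = [[0, 4, -3], [0, 0, -2], [0, 0, 0]] is strictly upper-triangular, so N³ = 0.
(I + N)⁵ = I + 5·N + 10·N² = [[1, 20, -95], [0, 1, -10], [0, 0, 1]].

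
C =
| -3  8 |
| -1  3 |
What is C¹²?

C² = I (check: tr C = 0 and det C = -1), so C¹² = I since 12 is even.

[[1, 0], [0, 1]]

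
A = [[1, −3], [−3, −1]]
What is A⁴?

[[100, 0], [0, 100]]

A² = [[10, 0], [0, 10]]
A³ = [[10, −30], [−30, −10]]
A⁴ = [[100, 0], [0, 100]]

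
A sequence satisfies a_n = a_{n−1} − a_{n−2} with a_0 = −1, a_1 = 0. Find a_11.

With companion matrix Q = [[1, −1], [1, 0]], [a_n, a_{n−1}]ᵀ = Q·[a_{n−1}, a_{n−2}]ᵀ, so [a_11, a_10]ᵀ = Q¹⁰·[a_1, a_0]ᵀ.
Q¹⁰ = [[−1, 1], [−1, 0]], giving [a_11, a_10]ᵀ = [[−1], [0]].

−1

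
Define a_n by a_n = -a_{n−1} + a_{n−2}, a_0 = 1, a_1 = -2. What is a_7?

With companion matrix T = [[-1, 1], [1, 0]], [a_n, a_{n−1}]ᵀ = T·[a_{n−1}, a_{n−2}]ᵀ, so [a_7, a_6]ᵀ = T⁶·[a_1, a_0]ᵀ.
T⁶ = [[13, -8], [-8, 5]], giving [a_7, a_6]ᵀ = [[-34], [21]].

-34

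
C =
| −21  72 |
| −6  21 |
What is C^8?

tr C = 0 and det C = −9, so the characteristic polynomial is λ² − (0)λ + (−9) with roots 3 and −3.
Eigenvectors give P = [[3, 4], [1, 1]] with P⁻¹ = [[−1, 4], [1, −3]], and C = P·diag(3, −3)·P⁻¹.
Then C^8 = P·diag(6561, 6561)·P⁻¹ = [[19683, 26244], [6561, 6561]] · [[−1, 4], [1, −3]] = [[6561, 0], [0, 6561]].

[[6561, 0], [0, 6561]]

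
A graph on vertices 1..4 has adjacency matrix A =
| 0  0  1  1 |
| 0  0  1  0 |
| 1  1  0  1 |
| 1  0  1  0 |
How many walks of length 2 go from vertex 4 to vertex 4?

The number of length-2 walks from vertex 4 to vertex 4 is entry (4,4) of A², where A is the adjacency matrix.
A² = [[2, 1, 1, 1], [1, 1, 0, 1], [1, 0, 3, 1], [1, 1, 1, 2]]

2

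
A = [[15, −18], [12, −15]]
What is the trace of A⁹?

0

tr A = 0 and det A = −9, so the characteristic polynomial is λ² − (0)λ + (−9) with roots 3 and −3.
Eigenvectors give P = [[−3, −1], [−2, −1]] with P⁻¹ = [[−1, 1], [2, −3]], and A = P·diag(3, −3)·P⁻¹.
Then A⁹ = P·diag(19683, −19683)·P⁻¹ = [[−59049, 19683], [−39366, 19683]] · [[−1, 1], [2, −3]] = [[98415, −118098], [78732, −98415]].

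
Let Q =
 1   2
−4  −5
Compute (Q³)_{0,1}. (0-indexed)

tr Q = −4 and det Q = 3, so the characteristic polynomial is λ² − (−4)λ + (3) with roots −1 and −3.
Eigenvectors give P = [[−1, −1], [1, 2]] with P⁻¹ = [[−2, −1], [1, 1]], and Q = P·diag(−1, −3)·P⁻¹.
Then Q³ = P·diag(−1, −27)·P⁻¹ = [[1, 27], [−1, −54]] · [[−2, −1], [1, 1]] = [[25, 26], [−52, −53]].

26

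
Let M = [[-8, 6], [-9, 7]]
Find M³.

[[-26, 18], [-27, 19]]

tr M = -1 and det M = -2, so the characteristic polynomial is λ² − (-1)λ + (-2) with roots -2 and 1.
Eigenvectors give P = [[1, -2], [1, -3]] with P⁻¹ = [[3, -2], [1, -1]], and M = P·diag(-2, 1)·P⁻¹.
Then M³ = P·diag(-8, 1)·P⁻¹ = [[-8, -2], [-8, -3]] · [[3, -2], [1, -1]] = [[-26, 18], [-27, 19]].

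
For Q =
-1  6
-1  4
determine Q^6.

[[-125, 378], [-63, 190]]

tr Q = 3 and det Q = 2, so the characteristic polynomial is λ² − (3)λ + (2) with roots 2 and 1.
Eigenvectors give P = [[-2, -3], [-1, -1]] with P⁻¹ = [[1, -3], [-1, 2]], and Q = P·diag(2, 1)·P⁻¹.
Then Q^6 = P·diag(64, 1)·P⁻¹ = [[-128, -3], [-64, -1]] · [[1, -3], [-1, 2]] = [[-125, 378], [-63, 190]].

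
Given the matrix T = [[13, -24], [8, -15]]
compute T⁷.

tr T = -2 and det T = -3, so the characteristic polynomial is λ² − (-2)λ + (-3) with roots 1 and -3.
Eigenvectors give P = [[2, -3], [1, -2]] with P⁻¹ = [[2, -3], [1, -2]], and T = P·diag(1, -3)·P⁻¹.
Then T⁷ = P·diag(1, -2187)·P⁻¹ = [[2, 6561], [1, 4374]] · [[2, -3], [1, -2]] = [[6565, -13128], [4376, -8751]].

[[6565, -13128], [4376, -8751]]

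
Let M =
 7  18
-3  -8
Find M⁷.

tr M = -1 and det M = -2, so the characteristic polynomial is λ² − (-1)λ + (-2) with roots -2 and 1.
Eigenvectors give P = [[-2, 3], [1, -1]] with P⁻¹ = [[1, 3], [1, 2]], and M = P·diag(-2, 1)·P⁻¹.
Then M⁷ = P·diag(-128, 1)·P⁻¹ = [[256, 3], [-128, -1]] · [[1, 3], [1, 2]] = [[259, 774], [-129, -386]].

[[259, 774], [-129, -386]]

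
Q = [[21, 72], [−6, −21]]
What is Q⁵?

[[1701, 5832], [−486, −1701]]

tr Q = 0 and det Q = −9, so the characteristic polynomial is λ² − (0)λ + (−9) with roots 3 and −3.
Eigenvectors give P = [[4, 3], [−1, −1]] with P⁻¹ = [[1, 3], [−1, −4]], and Q = P·diag(3, −3)·P⁻¹.
Then Q⁵ = P·diag(243, −243)·P⁻¹ = [[972, −729], [−243, 243]] · [[1, 3], [−1, −4]] = [[1701, 5832], [−486, −1701]].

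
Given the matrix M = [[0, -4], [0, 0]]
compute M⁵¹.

M is strictly triangular, hence nilpotent: M² = 0, so M⁵¹ = 0.

[[0, 0], [0, 0]]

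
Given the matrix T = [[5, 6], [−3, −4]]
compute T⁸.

[[511, 510], [−255, −254]]

tr T = 1 and det T = −2, so the characteristic polynomial is λ² − (1)λ + (−2) with roots 2 and −1.
Eigenvectors give P = [[−2, −1], [1, 1]] with P⁻¹ = [[−1, −1], [1, 2]], and T = P·diag(2, −1)·P⁻¹.
Then T⁸ = P·diag(256, 1)·P⁻¹ = [[−512, −1], [256, 1]] · [[−1, −1], [1, 2]] = [[511, 510], [−255, −254]].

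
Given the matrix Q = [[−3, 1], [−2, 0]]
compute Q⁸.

[[511, −255], [510, −254]]

tr Q = −3 and det Q = 2, so the characteristic polynomial is λ² − (−3)λ + (2) with roots −2 and −1.
Eigenvectors give P = [[1, −1], [1, −2]] with P⁻¹ = [[2, −1], [1, −1]], and Q = P·diag(−2, −1)·P⁻¹.
Then Q⁸ = P·diag(256, 1)·P⁻¹ = [[256, −1], [256, −2]] · [[2, −1], [1, −1]] = [[511, −255], [510, −254]].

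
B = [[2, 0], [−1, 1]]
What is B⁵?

[[32, 0], [−31, 1]]

tr B = 3 and det B = 2, so the characteristic polynomial is λ² − (3)λ + (2) with roots 2 and 1.
Eigenvectors give P = [[1, 0], [−1, 1]] with P⁻¹ = [[1, 0], [1, 1]], and B = P·diag(2, 1)·P⁻¹.
Then B⁵ = P·diag(32, 1)·P⁻¹ = [[32, 0], [−32, 1]] · [[1, 0], [1, 1]] = [[32, 0], [−31, 1]].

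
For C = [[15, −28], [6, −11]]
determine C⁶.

[[5097, −10192], [2184, −4367]]

tr C = 4 and det C = 3, so the characteristic polynomial is λ² − (4)λ + (3) with roots 3 and 1.
Eigenvectors give P = [[−7, −2], [−3, −1]] with P⁻¹ = [[−1, 2], [3, −7]], and C = P·diag(3, 1)·P⁻¹.
Then C⁶ = P·diag(729, 1)·P⁻¹ = [[−5103, −2], [−2187, −1]] · [[−1, 2], [3, −7]] = [[5097, −10192], [2184, −4367]].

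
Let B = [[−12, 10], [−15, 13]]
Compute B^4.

tr B = 1 and det B = −6, so the characteristic polynomial is λ² − (1)λ + (−6) with roots 3 and −2.
Eigenvectors give P = [[−2, 1], [−3, 1]] with P⁻¹ = [[1, −1], [3, −2]], and B = P·diag(3, −2)·P⁻¹.
Then B^4 = P·diag(81, 16)·P⁻¹ = [[−162, 16], [−243, 16]] · [[1, −1], [3, −2]] = [[−114, 130], [−195, 211]].

[[−114, 130], [−195, 211]]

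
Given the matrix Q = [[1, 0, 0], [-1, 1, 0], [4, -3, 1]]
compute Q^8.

[[1, 0, 0], [-8, 1, 0], [116, -24, 1]]

Q = I + N where N = [[0, 0, 0], [-1, 0, 0], [4, -3, 0]] is strictly lower-triangular, so N^3 = 0.
(I + N)^8 = I + 8·N + 28·N^2 = [[1, 0, 0], [-8, 1, 0], [116, -24, 1]].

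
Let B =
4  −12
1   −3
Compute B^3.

[[4, −12], [1, −3]]

B² = B (a projection; rank 1, trace 1), so B^3 = B.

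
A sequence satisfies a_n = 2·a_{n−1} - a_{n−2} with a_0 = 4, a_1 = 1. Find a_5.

With companion matrix C = [[2, -1], [1, 0]], [a_n, a_{n−1}]ᵀ = C·[a_{n−1}, a_{n−2}]ᵀ, so [a_5, a_4]ᵀ = C^4·[a_1, a_0]ᵀ.
C^4 = [[5, -4], [4, -3]], giving [a_5, a_4]ᵀ = [[-11], [-8]].

-11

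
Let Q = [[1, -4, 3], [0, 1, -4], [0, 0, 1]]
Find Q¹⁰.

Q = I + N where N = [[0, -4, 3], [0, 0, -4], [0, 0, 0]] is strictly upper-triangular, so N³ = 0.
(I + N)¹⁰ = I + 10·N + 45·N² = [[1, -40, 750], [0, 1, -40], [0, 0, 1]].

[[1, -40, 750], [0, 1, -40], [0, 0, 1]]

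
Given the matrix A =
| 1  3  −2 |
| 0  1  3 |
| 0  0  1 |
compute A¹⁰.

[[1, 30, 385], [0, 1, 30], [0, 0, 1]]

A = I + N where N = [[0, 3, −2], [0, 0, 3], [0, 0, 0]] is strictly upper-triangular, so N³ = 0.
(I + N)¹⁰ = I + 10·N + 45·N² = [[1, 30, 385], [0, 1, 30], [0, 0, 1]].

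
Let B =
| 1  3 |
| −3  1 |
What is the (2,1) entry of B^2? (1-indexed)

−6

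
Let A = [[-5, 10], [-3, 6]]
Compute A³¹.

[[-5, 10], [-3, 6]]

A² = A (a projection; rank 1, trace 1), so A³¹ = A.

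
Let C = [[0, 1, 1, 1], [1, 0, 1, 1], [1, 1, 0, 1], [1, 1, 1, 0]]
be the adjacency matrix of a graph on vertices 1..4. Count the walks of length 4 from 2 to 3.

20

The number of length-4 walks from vertex 2 to vertex 3 is entry (2,3) of C^4, where C is the adjacency matrix.
C^2 = [[3, 2, 2, 2], [2, 3, 2, 2], [2, 2, 3, 2], [2, 2, 2, 3]]
C^3 = [[6, 7, 7, 7], [7, 6, 7, 7], [7, 7, 6, 7], [7, 7, 7, 6]]
C^4 = [[21, 20, 20, 20], [20, 21, 20, 20], [20, 20, 21, 20], [20, 20, 20, 21]]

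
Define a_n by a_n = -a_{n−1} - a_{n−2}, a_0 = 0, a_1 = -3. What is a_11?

With companion matrix A = [[-1, -1], [1, 0]], [a_n, a_{n−1}]ᵀ = A·[a_{n−1}, a_{n−2}]ᵀ, so [a_11, a_10]ᵀ = A¹⁰·[a_1, a_0]ᵀ.
A¹⁰ = [[-1, -1], [1, 0]], giving [a_11, a_10]ᵀ = [[3], [-3]].

3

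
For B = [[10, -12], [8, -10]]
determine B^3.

tr B = 0 and det B = -4, so the characteristic polynomial is λ² − (0)λ + (-4) with roots 2 and -2.
Eigenvectors give P = [[3, 1], [2, 1]] with P⁻¹ = [[1, -1], [-2, 3]], and B = P·diag(2, -2)·P⁻¹.
Then B^3 = P·diag(8, -8)·P⁻¹ = [[24, -8], [16, -8]] · [[1, -1], [-2, 3]] = [[40, -48], [32, -40]].

[[40, -48], [32, -40]]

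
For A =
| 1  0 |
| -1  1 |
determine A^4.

[[1, 0], [-4, 1]]

A^2 = [[1, 0], [-2, 1]]
A^3 = [[1, 0], [-3, 1]]
A^4 = [[1, 0], [-4, 1]]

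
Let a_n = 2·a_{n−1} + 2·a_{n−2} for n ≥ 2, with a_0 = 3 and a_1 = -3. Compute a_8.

With companion matrix C = [[2, 2], [1, 0]], [a_n, a_{n−1}]ᵀ = C·[a_{n−1}, a_{n−2}]ᵀ, so [a_8, a_7]ᵀ = C⁷·[a_1, a_0]ᵀ.
C⁷ = [[896, 656], [328, 240]], giving [a_8, a_7]ᵀ = [[-720], [-264]].

-720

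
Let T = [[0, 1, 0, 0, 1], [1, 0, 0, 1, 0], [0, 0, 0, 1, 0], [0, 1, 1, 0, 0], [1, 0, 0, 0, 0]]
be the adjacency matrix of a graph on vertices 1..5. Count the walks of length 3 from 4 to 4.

The number of length-3 walks from vertex 4 to vertex 4 is entry (4,4) of T³, where T is the adjacency matrix.
T² = [[2, 0, 0, 1, 0], [0, 2, 1, 0, 1], [0, 1, 1, 0, 0], [1, 0, 0, 2, 0], [0, 1, 0, 0, 1]]
T³ = [[0, 3, 1, 0, 2], [3, 0, 0, 3, 0], [1, 0, 0, 2, 0], [0, 3, 2, 0, 1], [2, 0, 0, 1, 0]]

0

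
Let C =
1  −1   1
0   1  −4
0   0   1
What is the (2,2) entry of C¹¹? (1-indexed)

C = I + N where N = [[0, −1, 1], [0, 0, −4], [0, 0, 0]] is strictly upper-triangular, so N³ = 0.
(I + N)¹¹ = I + 11·N + 55·N² = [[1, −11, 231], [0, 1, −44], [0, 0, 1]].

1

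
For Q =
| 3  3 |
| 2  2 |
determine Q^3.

[[75, 75], [50, 50]]

Q^2 = [[15, 15], [10, 10]]
Q^3 = [[75, 75], [50, 50]]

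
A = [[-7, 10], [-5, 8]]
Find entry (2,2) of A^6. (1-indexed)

1394

tr A = 1 and det A = -6, so the characteristic polynomial is λ² − (1)λ + (-6) with roots 3 and -2.
Eigenvectors give P = [[1, 2], [1, 1]] with P⁻¹ = [[-1, 2], [1, -1]], and A = P·diag(3, -2)·P⁻¹.
Then A^6 = P·diag(729, 64)·P⁻¹ = [[729, 128], [729, 64]] · [[-1, 2], [1, -1]] = [[-601, 1330], [-665, 1394]].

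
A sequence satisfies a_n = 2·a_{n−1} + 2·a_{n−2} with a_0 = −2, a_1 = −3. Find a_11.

With companion matrix A = [[2, 2], [1, 0]], [a_n, a_{n−1}]ᵀ = A·[a_{n−1}, a_{n−2}]ᵀ, so [a_11, a_10]ᵀ = A¹⁰·[a_1, a_0]ᵀ.
A¹⁰ = [[18272, 13376], [6688, 4896]], giving [a_11, a_10]ᵀ = [[−81568], [−29856]].

−81568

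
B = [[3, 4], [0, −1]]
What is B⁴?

B² = [[9, 8], [0, 1]]
B³ = [[27, 28], [0, −1]]
B⁴ = [[81, 80], [0, 1]]

[[81, 80], [0, 1]]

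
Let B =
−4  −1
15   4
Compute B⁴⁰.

[[1, 0], [0, 1]]

B² = I (check: tr B = 0 and det B = −1), so B⁴⁰ = I since 40 is even.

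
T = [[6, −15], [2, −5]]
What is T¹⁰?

[[6, −15], [2, −5]]

T² = T (a projection; rank 1, trace 1), so T¹⁰ = T.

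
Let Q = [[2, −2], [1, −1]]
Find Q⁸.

Q² = Q (a projection; rank 1, trace 1), so Q⁸ = Q.

[[2, −2], [1, −1]]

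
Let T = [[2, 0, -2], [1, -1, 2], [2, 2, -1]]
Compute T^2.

[[0, -4, -2], [5, 5, -6], [4, -4, 1]]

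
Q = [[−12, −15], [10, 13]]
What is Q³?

[[−78, −105], [70, 97]]

tr Q = 1 and det Q = −6, so the characteristic polynomial is λ² − (1)λ + (−6) with roots −2 and 3.
Eigenvectors give P = [[−3, 1], [2, −1]] with P⁻¹ = [[−1, −1], [−2, −3]], and Q = P·diag(−2, 3)·P⁻¹.
Then Q³ = P·diag(−8, 27)·P⁻¹ = [[24, 27], [−16, −27]] · [[−1, −1], [−2, −3]] = [[−78, −105], [70, 97]].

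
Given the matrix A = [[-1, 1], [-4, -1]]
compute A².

[[-3, -2], [8, -3]]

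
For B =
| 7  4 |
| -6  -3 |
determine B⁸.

[[19681, 13120], [-19680, -13119]]

tr B = 4 and det B = 3, so the characteristic polynomial is λ² − (4)λ + (3) with roots 1 and 3.
Eigenvectors give P = [[-2, -1], [3, 1]] with P⁻¹ = [[1, 1], [-3, -2]], and B = P·diag(1, 3)·P⁻¹.
Then B⁸ = P·diag(1, 6561)·P⁻¹ = [[-2, -6561], [3, 6561]] · [[1, 1], [-3, -2]] = [[19681, 13120], [-19680, -13119]].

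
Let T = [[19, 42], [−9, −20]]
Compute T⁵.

tr T = −1 and det T = −2, so the characteristic polynomial is λ² − (−1)λ + (−2) with roots 1 and −2.
Eigenvectors give P = [[7, −2], [−3, 1]] with P⁻¹ = [[1, 2], [3, 7]], and T = P·diag(1, −2)·P⁻¹.
Then T⁵ = P·diag(1, −32)·P⁻¹ = [[7, 64], [−3, −32]] · [[1, 2], [3, 7]] = [[199, 462], [−99, −230]].

[[199, 462], [−99, −230]]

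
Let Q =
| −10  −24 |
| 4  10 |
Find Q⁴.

[[16, 0], [0, 16]]

tr Q = 0 and det Q = −4, so the characteristic polynomial is λ² − (0)λ + (−4) with roots −2 and 2.
Eigenvectors give P = [[−3, 2], [1, −1]] with P⁻¹ = [[−1, −2], [−1, −3]], and Q = P·diag(−2, 2)·P⁻¹.
Then Q⁴ = P·diag(16, 16)·P⁻¹ = [[−48, 32], [16, −16]] · [[−1, −2], [−1, −3]] = [[16, 0], [0, 16]].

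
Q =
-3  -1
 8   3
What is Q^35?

Q² = I (check: tr Q = 0 and det Q = -1), so Q^35 = Q since 35 is odd.

[[-3, -1], [8, 3]]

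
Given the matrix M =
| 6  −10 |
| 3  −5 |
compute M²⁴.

[[6, −10], [3, −5]]

M² = M (a projection; rank 1, trace 1), so M²⁴ = M.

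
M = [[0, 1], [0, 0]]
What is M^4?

M is strictly triangular, hence nilpotent: M^2 = 0, so M^4 = 0.

[[0, 0], [0, 0]]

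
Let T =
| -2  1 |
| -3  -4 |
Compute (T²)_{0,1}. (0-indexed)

-6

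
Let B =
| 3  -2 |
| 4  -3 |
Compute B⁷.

[[3, -2], [4, -3]]

B² = I (check: tr B = 0 and det B = -1), so B⁷ = B since 7 is odd.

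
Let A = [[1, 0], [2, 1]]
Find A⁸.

[[1, 0], [16, 1]]

A = I + N where N = [[0, 0], [2, 0]] is strictly lower-triangular, so N² = 0.
(I + N)⁸ = I + 8·N = [[1, 0], [16, 1]].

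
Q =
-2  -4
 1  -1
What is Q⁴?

[[-36, -36], [9, -27]]

Q² = [[0, 12], [-3, -3]]
Q³ = [[12, -12], [3, 15]]
Q⁴ = [[-36, -36], [9, -27]]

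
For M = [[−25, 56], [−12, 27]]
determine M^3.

tr M = 2 and det M = −3, so the characteristic polynomial is λ² − (2)λ + (−3) with roots −1 and 3.
Eigenvectors give P = [[−7, −2], [−3, −1]] with P⁻¹ = [[−1, 2], [3, −7]], and M = P·diag(−1, 3)·P⁻¹.
Then M^3 = P·diag(−1, 27)·P⁻¹ = [[7, −54], [3, −27]] · [[−1, 2], [3, −7]] = [[−169, 392], [−84, 195]].

[[−169, 392], [−84, 195]]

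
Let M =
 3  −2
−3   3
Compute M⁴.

[[441, −360], [−540, 441]]

M² = [[15, −12], [−18, 15]]
M³ = [[81, −66], [−99, 81]]
M⁴ = [[441, −360], [−540, 441]]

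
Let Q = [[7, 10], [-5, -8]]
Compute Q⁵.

[[307, 550], [-275, -518]]

tr Q = -1 and det Q = -6, so the characteristic polynomial is λ² − (-1)λ + (-6) with roots 2 and -3.
Eigenvectors give P = [[-2, -1], [1, 1]] with P⁻¹ = [[-1, -1], [1, 2]], and Q = P·diag(2, -3)·P⁻¹.
Then Q⁵ = P·diag(32, -243)·P⁻¹ = [[-64, 243], [32, -243]] · [[-1, -1], [1, 2]] = [[307, 550], [-275, -518]].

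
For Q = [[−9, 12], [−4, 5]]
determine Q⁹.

[[−78729, 118092], [−39364, 59045]]

tr Q = −4 and det Q = 3, so the characteristic polynomial is λ² − (−4)λ + (3) with roots −1 and −3.
Eigenvectors give P = [[−3, 2], [−2, 1]] with P⁻¹ = [[1, −2], [2, −3]], and Q = P·diag(−1, −3)·P⁻¹.
Then Q⁹ = P·diag(−1, −19683)·P⁻¹ = [[3, −39366], [2, −19683]] · [[1, −2], [2, −3]] = [[−78729, 118092], [−39364, 59045]].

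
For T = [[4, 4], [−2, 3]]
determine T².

[[8, 28], [−14, 1]]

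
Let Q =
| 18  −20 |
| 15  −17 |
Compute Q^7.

tr Q = 1 and det Q = −6, so the characteristic polynomial is λ² − (1)λ + (−6) with roots 3 and −2.
Eigenvectors give P = [[−4, −1], [−3, −1]] with P⁻¹ = [[−1, 1], [3, −4]], and Q = P·diag(3, −2)·P⁻¹.
Then Q^7 = P·diag(2187, −128)·P⁻¹ = [[−8748, 128], [−6561, 128]] · [[−1, 1], [3, −4]] = [[9132, −9260], [6945, −7073]].

[[9132, −9260], [6945, −7073]]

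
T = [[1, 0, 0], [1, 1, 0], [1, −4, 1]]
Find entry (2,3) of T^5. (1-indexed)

0

T = I + N where N = [[0, 0, 0], [1, 0, 0], [1, −4, 0]] is strictly lower-triangular, so N^3 = 0.
(I + N)^5 = I + 5·N + 10·N^2 = [[1, 0, 0], [5, 1, 0], [−35, −20, 1]].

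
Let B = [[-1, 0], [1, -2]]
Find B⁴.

[[1, 0], [-15, 16]]

tr B = -3 and det B = 2, so the characteristic polynomial is λ² − (-3)λ + (2) with roots -1 and -2.
Eigenvectors give P = [[1, 0], [1, -1]] with P⁻¹ = [[1, 0], [1, -1]], and B = P·diag(-1, -2)·P⁻¹.
Then B⁴ = P·diag(1, 16)·P⁻¹ = [[1, 0], [1, -16]] · [[1, 0], [1, -1]] = [[1, 0], [-15, 16]].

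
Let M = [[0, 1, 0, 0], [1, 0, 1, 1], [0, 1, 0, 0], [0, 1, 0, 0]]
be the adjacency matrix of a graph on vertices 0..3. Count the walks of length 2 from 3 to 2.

1

The number of length-2 walks from vertex 3 to vertex 2 is entry (3,2) of M^2, where M is the adjacency matrix.
M^2 = [[1, 0, 1, 1], [0, 3, 0, 0], [1, 0, 1, 1], [1, 0, 1, 1]]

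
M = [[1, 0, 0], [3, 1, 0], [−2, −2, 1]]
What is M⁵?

[[1, 0, 0], [15, 1, 0], [−70, −10, 1]]

M = I + N where N = [[0, 0, 0], [3, 0, 0], [−2, −2, 0]] is strictly lower-triangular, so N³ = 0.
(I + N)⁵ = I + 5·N + 10·N² = [[1, 0, 0], [15, 1, 0], [−70, −10, 1]].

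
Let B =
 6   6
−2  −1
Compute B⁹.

[[77196, 115026], [−38342, −57001]]

tr B = 5 and det B = 6, so the characteristic polynomial is λ² − (5)λ + (6) with roots 2 and 3.
Eigenvectors give P = [[3, −2], [−2, 1]] with P⁻¹ = [[−1, −2], [−2, −3]], and B = P·diag(2, 3)·P⁻¹.
Then B⁹ = P·diag(512, 19683)·P⁻¹ = [[1536, −39366], [−1024, 19683]] · [[−1, −2], [−2, −3]] = [[77196, 115026], [−38342, −57001]].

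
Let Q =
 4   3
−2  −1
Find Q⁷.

[[382, 381], [−254, −253]]

tr Q = 3 and det Q = 2, so the characteristic polynomial is λ² − (3)λ + (2) with roots 1 and 2.
Eigenvectors give P = [[−1, 3], [1, −2]] with P⁻¹ = [[2, 3], [1, 1]], and Q = P·diag(1, 2)·P⁻¹.
Then Q⁷ = P·diag(1, 128)·P⁻¹ = [[−1, 384], [1, −256]] · [[2, 3], [1, 1]] = [[382, 381], [−254, −253]].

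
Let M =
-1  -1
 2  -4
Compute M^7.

tr M = -5 and det M = 6, so the characteristic polynomial is λ² − (-5)λ + (6) with roots -3 and -2.
Eigenvectors give P = [[-1, -1], [-2, -1]] with P⁻¹ = [[1, -1], [-2, 1]], and M = P·diag(-3, -2)·P⁻¹.
Then M^7 = P·diag(-2187, -128)·P⁻¹ = [[2187, 128], [4374, 128]] · [[1, -1], [-2, 1]] = [[1931, -2059], [4118, -4246]].

[[1931, -2059], [4118, -4246]]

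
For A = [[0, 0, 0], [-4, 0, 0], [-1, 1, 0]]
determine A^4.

[[0, 0, 0], [0, 0, 0], [0, 0, 0]]

A is strictly triangular, hence nilpotent: A^3 = 0, so A^4 = 0.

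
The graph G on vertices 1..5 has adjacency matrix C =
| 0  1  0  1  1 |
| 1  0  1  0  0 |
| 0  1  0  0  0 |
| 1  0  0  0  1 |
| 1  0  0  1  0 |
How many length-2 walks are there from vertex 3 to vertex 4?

The number of length-2 walks from vertex 3 to vertex 4 is entry (3,4) of C², where C is the adjacency matrix.
C² = [[3, 0, 1, 1, 1], [0, 2, 0, 1, 1], [1, 0, 1, 0, 0], [1, 1, 0, 2, 1], [1, 1, 0, 1, 2]]

0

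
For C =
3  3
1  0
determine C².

[[12, 9], [3, 3]]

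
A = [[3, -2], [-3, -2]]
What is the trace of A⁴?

337

A² = [[15, -2], [-3, 10]]
A³ = [[51, -26], [-39, -14]]
A⁴ = [[231, -50], [-75, 106]]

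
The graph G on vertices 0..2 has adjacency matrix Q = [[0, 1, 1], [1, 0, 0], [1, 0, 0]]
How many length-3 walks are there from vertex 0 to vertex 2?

The number of length-3 walks from vertex 0 to vertex 2 is entry (0,2) of Q³, where Q is the adjacency matrix.
Q² = [[2, 0, 0], [0, 1, 1], [0, 1, 1]]
Q³ = [[0, 2, 2], [2, 0, 0], [2, 0, 0]]

2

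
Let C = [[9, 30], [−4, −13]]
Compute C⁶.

[[−3639, −10920], [1456, 4369]]

tr C = −4 and det C = 3, so the characteristic polynomial is λ² − (−4)λ + (3) with roots −1 and −3.
Eigenvectors give P = [[3, 5], [−1, −2]] with P⁻¹ = [[2, 5], [−1, −3]], and C = P·diag(−1, −3)·P⁻¹.
Then C⁶ = P·diag(1, 729)·P⁻¹ = [[3, 3645], [−1, −1458]] · [[2, 5], [−1, −3]] = [[−3639, −10920], [1456, 4369]].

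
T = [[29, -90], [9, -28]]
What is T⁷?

[[1289, -3870], [387, -1162]]

tr T = 1 and det T = -2, so the characteristic polynomial is λ² − (1)λ + (-2) with roots 2 and -1.
Eigenvectors give P = [[10, 3], [3, 1]] with P⁻¹ = [[1, -3], [-3, 10]], and T = P·diag(2, -1)·P⁻¹.
Then T⁷ = P·diag(128, -1)·P⁻¹ = [[1280, -3], [384, -1]] · [[1, -3], [-3, 10]] = [[1289, -3870], [387, -1162]].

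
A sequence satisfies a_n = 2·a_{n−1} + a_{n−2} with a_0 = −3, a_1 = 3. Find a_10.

4179

With companion matrix M = [[2, 1], [1, 0]], [a_n, a_{n−1}]ᵀ = M·[a_{n−1}, a_{n−2}]ᵀ, so [a_10, a_9]ᵀ = M⁹·[a_1, a_0]ᵀ.
M⁹ = [[2378, 985], [985, 408]], giving [a_10, a_9]ᵀ = [[4179], [1731]].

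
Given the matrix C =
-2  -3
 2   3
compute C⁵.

C² = C (a projection; rank 1, trace 1), so C⁵ = C.

[[-2, -3], [2, 3]]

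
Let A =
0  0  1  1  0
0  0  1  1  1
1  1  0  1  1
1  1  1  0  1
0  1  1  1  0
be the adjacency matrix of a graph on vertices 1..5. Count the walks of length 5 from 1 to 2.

The number of length-5 walks from vertex 1 to vertex 2 is entry (1,2) of A⁵, where A is the adjacency matrix.
A² = [[2, 2, 1, 1, 2], [2, 3, 2, 2, 2], [1, 2, 4, 3, 2], [1, 2, 3, 4, 2], [2, 2, 2, 2, 3]]
A³ = [[2, 4, 7, 7, 4], [4, 6, 9, 9, 7], [7, 9, 8, 9, 9], [7, 9, 9, 8, 9], [4, 7, 9, 9, 6]]
A⁴ = [[14, 18, 17, 17, 18], [18, 25, 26, 26, 24], [17, 26, 34, 33, 26], [17, 26, 33, 34, 26], [18, 24, 26, 26, 25]]
A⁵ = [[34, 52, 67, 67, 52], [52, 76, 93, 93, 77], [67, 93, 102, 103, 93], [67, 93, 103, 102, 93], [52, 77, 93, 93, 76]]

52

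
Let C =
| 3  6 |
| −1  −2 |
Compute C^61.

C² = C (a projection; rank 1, trace 1), so C^61 = C.

[[3, 6], [−1, −2]]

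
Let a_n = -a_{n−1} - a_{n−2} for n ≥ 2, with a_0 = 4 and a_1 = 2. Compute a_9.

4

With companion matrix A = [[-1, -1], [1, 0]], [a_n, a_{n−1}]ᵀ = A·[a_{n−1}, a_{n−2}]ᵀ, so [a_9, a_8]ᵀ = A⁸·[a_1, a_0]ᵀ.
A⁸ = [[0, 1], [-1, -1]], giving [a_9, a_8]ᵀ = [[4], [-6]].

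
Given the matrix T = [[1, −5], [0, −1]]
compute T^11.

T² = I (check: tr T = 0 and det T = −1), so T^11 = T since 11 is odd.

[[1, −5], [0, −1]]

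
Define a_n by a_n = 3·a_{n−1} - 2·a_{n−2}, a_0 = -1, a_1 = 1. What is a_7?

With companion matrix M = [[3, -2], [1, 0]], [a_n, a_{n−1}]ᵀ = M·[a_{n−1}, a_{n−2}]ᵀ, so [a_7, a_6]ᵀ = M^6·[a_1, a_0]ᵀ.
M^6 = [[127, -126], [63, -62]], giving [a_7, a_6]ᵀ = [[253], [125]].

253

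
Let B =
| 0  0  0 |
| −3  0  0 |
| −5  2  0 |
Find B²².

[[0, 0, 0], [0, 0, 0], [0, 0, 0]]

B is strictly triangular, hence nilpotent: B³ = 0, so B²² = 0.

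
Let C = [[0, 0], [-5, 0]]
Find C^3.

C is strictly triangular, hence nilpotent: C^2 = 0, so C^3 = 0.

[[0, 0], [0, 0]]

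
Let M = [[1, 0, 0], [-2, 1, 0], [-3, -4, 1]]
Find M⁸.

[[1, 0, 0], [-16, 1, 0], [200, -32, 1]]

M = I + N where N = [[0, 0, 0], [-2, 0, 0], [-3, -4, 0]] is strictly lower-triangular, so N³ = 0.
(I + N)⁸ = I + 8·N + 28·N² = [[1, 0, 0], [-16, 1, 0], [200, -32, 1]].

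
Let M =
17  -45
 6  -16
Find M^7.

[[773, -1935], [258, -646]]

tr M = 1 and det M = -2, so the characteristic polynomial is λ² − (1)λ + (-2) with roots -1 and 2.
Eigenvectors give P = [[-5, 3], [-2, 1]] with P⁻¹ = [[1, -3], [2, -5]], and M = P·diag(-1, 2)·P⁻¹.
Then M^7 = P·diag(-1, 128)·P⁻¹ = [[5, 384], [2, 128]] · [[1, -3], [2, -5]] = [[773, -1935], [258, -646]].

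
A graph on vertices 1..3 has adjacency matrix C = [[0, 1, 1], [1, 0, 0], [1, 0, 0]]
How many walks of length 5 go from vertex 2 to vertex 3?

The number of length-5 walks from vertex 2 to vertex 3 is entry (2,3) of C⁵, where C is the adjacency matrix.
C² = [[2, 0, 0], [0, 1, 1], [0, 1, 1]]
C³ = [[0, 2, 2], [2, 0, 0], [2, 0, 0]]
C⁴ = [[4, 0, 0], [0, 2, 2], [0, 2, 2]]
C⁵ = [[0, 4, 4], [4, 0, 0], [4, 0, 0]]

0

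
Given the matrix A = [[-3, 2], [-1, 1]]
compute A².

[[7, -4], [2, -1]]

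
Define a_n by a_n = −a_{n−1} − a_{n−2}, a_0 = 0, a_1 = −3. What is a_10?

−3

With companion matrix M = [[−1, −1], [1, 0]], [a_n, a_{n−1}]ᵀ = M·[a_{n−1}, a_{n−2}]ᵀ, so [a_10, a_9]ᵀ = M⁹·[a_1, a_0]ᵀ.
M⁹ = [[1, 0], [0, 1]], giving [a_10, a_9]ᵀ = [[−3], [0]].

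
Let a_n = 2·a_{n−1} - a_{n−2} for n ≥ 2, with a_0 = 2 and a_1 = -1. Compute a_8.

With companion matrix C = [[2, -1], [1, 0]], [a_n, a_{n−1}]ᵀ = C·[a_{n−1}, a_{n−2}]ᵀ, so [a_8, a_7]ᵀ = C⁷·[a_1, a_0]ᵀ.
C⁷ = [[8, -7], [7, -6]], giving [a_8, a_7]ᵀ = [[-22], [-19]].

-22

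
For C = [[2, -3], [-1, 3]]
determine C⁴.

C² = [[7, -15], [-5, 12]]
C³ = [[29, -66], [-22, 51]]
C⁴ = [[124, -285], [-95, 219]]

[[124, -285], [-95, 219]]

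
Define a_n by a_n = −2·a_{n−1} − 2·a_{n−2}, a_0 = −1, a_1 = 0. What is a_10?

With companion matrix Q = [[−2, −2], [1, 0]], [a_n, a_{n−1}]ᵀ = Q·[a_{n−1}, a_{n−2}]ᵀ, so [a_10, a_9]ᵀ = Q⁹·[a_1, a_0]ᵀ.
Q⁹ = [[−32, −32], [16, 0]], giving [a_10, a_9]ᵀ = [[32], [0]].

32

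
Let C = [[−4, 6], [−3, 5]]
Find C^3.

[[−10, 18], [−9, 17]]

tr C = 1 and det C = −2, so the characteristic polynomial is λ² − (1)λ + (−2) with roots −1 and 2.
Eigenvectors give P = [[2, 1], [1, 1]] with P⁻¹ = [[1, −1], [−1, 2]], and C = P·diag(−1, 2)·P⁻¹.
Then C^3 = P·diag(−1, 8)·P⁻¹ = [[−2, 8], [−1, 8]] · [[1, −1], [−1, 2]] = [[−10, 18], [−9, 17]].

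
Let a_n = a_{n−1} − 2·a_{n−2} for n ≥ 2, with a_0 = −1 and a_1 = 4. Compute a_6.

18

With companion matrix A = [[1, −2], [1, 0]], [a_n, a_{n−1}]ᵀ = A·[a_{n−1}, a_{n−2}]ᵀ, so [a_6, a_5]ᵀ = A⁵·[a_1, a_0]ᵀ.
A⁵ = [[5, 2], [−1, 6]], giving [a_6, a_5]ᵀ = [[18], [−10]].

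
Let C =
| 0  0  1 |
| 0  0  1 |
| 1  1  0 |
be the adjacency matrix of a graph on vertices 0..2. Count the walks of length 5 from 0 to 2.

The number of length-5 walks from vertex 0 to vertex 2 is entry (0,2) of C⁵, where C is the adjacency matrix.
C² = [[1, 1, 0], [1, 1, 0], [0, 0, 2]]
C³ = [[0, 0, 2], [0, 0, 2], [2, 2, 0]]
C⁴ = [[2, 2, 0], [2, 2, 0], [0, 0, 4]]
C⁵ = [[0, 0, 4], [0, 0, 4], [4, 4, 0]]

4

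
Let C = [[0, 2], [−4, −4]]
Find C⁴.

[[−64, 0], [0, −64]]

C² = [[−8, −8], [16, 8]]
C³ = [[32, 16], [−32, 0]]
C⁴ = [[−64, 0], [0, −64]]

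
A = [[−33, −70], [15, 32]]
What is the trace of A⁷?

−2059

tr A = −1 and det A = −6, so the characteristic polynomial is λ² − (−1)λ + (−6) with roots −3 and 2.
Eigenvectors give P = [[7, −2], [−3, 1]] with P⁻¹ = [[1, 2], [3, 7]], and A = P·diag(−3, 2)·P⁻¹.
Then A⁷ = P·diag(−2187, 128)·P⁻¹ = [[−15309, −256], [6561, 128]] · [[1, 2], [3, 7]] = [[−16077, −32410], [6945, 14018]].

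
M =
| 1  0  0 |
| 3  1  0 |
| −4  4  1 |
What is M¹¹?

[[1, 0, 0], [33, 1, 0], [616, 44, 1]]

M = I + N where N = [[0, 0, 0], [3, 0, 0], [−4, 4, 0]] is strictly lower-triangular, so N³ = 0.
(I + N)¹¹ = I + 11·N + 55·N² = [[1, 0, 0], [33, 1, 0], [616, 44, 1]].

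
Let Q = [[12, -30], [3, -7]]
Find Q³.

tr Q = 5 and det Q = 6, so the characteristic polynomial is λ² − (5)λ + (6) with roots 2 and 3.
Eigenvectors give P = [[3, 10], [1, 3]] with P⁻¹ = [[-3, 10], [1, -3]], and Q = P·diag(2, 3)·P⁻¹.
Then Q³ = P·diag(8, 27)·P⁻¹ = [[24, 270], [8, 81]] · [[-3, 10], [1, -3]] = [[198, -570], [57, -163]].

[[198, -570], [57, -163]]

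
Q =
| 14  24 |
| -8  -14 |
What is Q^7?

[[896, 1536], [-512, -896]]

tr Q = 0 and det Q = -4, so the characteristic polynomial is λ² − (0)λ + (-4) with roots -2 and 2.
Eigenvectors give P = [[3, -2], [-2, 1]] with P⁻¹ = [[-1, -2], [-2, -3]], and Q = P·diag(-2, 2)·P⁻¹.
Then Q^7 = P·diag(-128, 128)·P⁻¹ = [[-384, -256], [256, 128]] · [[-1, -2], [-2, -3]] = [[896, 1536], [-512, -896]].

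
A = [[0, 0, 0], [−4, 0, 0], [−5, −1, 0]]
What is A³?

A is strictly triangular, hence nilpotent: A³ = 0, so A³ = 0.

[[0, 0, 0], [0, 0, 0], [0, 0, 0]]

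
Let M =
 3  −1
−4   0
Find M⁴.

M² = [[13, −3], [−12, 4]]
M³ = [[51, −13], [−52, 12]]
M⁴ = [[205, −51], [−204, 52]]

[[205, −51], [−204, 52]]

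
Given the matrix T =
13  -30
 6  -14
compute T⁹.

[[2053, -5130], [1026, -2564]]

tr T = -1 and det T = -2, so the characteristic polynomial is λ² − (-1)λ + (-2) with roots -2 and 1.
Eigenvectors give P = [[2, -5], [1, -2]] with P⁻¹ = [[-2, 5], [-1, 2]], and T = P·diag(-2, 1)·P⁻¹.
Then T⁹ = P·diag(-512, 1)·P⁻¹ = [[-1024, -5], [-512, -2]] · [[-2, 5], [-1, 2]] = [[2053, -5130], [1026, -2564]].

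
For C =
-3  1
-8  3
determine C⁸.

C² = I (check: tr C = 0 and det C = -1), so C⁸ = I since 8 is even.

[[1, 0], [0, 1]]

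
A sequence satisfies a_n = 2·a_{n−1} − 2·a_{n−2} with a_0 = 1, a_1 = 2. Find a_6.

With companion matrix Q = [[2, −2], [1, 0]], [a_n, a_{n−1}]ᵀ = Q·[a_{n−1}, a_{n−2}]ᵀ, so [a_6, a_5]ᵀ = Q⁵·[a_1, a_0]ᵀ.
Q⁵ = [[−8, 8], [−4, 0]], giving [a_6, a_5]ᵀ = [[−8], [−8]].

−8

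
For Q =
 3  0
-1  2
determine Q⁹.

tr Q = 5 and det Q = 6, so the characteristic polynomial is λ² − (5)λ + (6) with roots 3 and 2.
Eigenvectors give P = [[-1, 0], [1, 1]] with P⁻¹ = [[-1, 0], [1, 1]], and Q = P·diag(3, 2)·P⁻¹.
Then Q⁹ = P·diag(19683, 512)·P⁻¹ = [[-19683, 0], [19683, 512]] · [[-1, 0], [1, 1]] = [[19683, 0], [-19171, 512]].

[[19683, 0], [-19171, 512]]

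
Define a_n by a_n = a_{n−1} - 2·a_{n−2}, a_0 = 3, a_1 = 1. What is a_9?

1

With companion matrix C = [[1, -2], [1, 0]], [a_n, a_{n−1}]ᵀ = C·[a_{n−1}, a_{n−2}]ᵀ, so [a_9, a_8]ᵀ = C^8·[a_1, a_0]ᵀ.
C^8 = [[-17, 6], [-3, -14]], giving [a_9, a_8]ᵀ = [[1], [-45]].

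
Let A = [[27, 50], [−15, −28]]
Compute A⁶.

tr A = −1 and det A = −6, so the characteristic polynomial is λ² − (−1)λ + (−6) with roots −3 and 2.
Eigenvectors give P = [[−5, −2], [3, 1]] with P⁻¹ = [[1, 2], [−3, −5]], and A = P·diag(−3, 2)·P⁻¹.
Then A⁶ = P·diag(729, 64)·P⁻¹ = [[−3645, −128], [2187, 64]] · [[1, 2], [−3, −5]] = [[−3261, −6650], [1995, 4054]].

[[−3261, −6650], [1995, 4054]]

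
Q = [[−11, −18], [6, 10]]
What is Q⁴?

[[61, 90], [−30, −44]]

tr Q = −1 and det Q = −2, so the characteristic polynomial is λ² − (−1)λ + (−2) with roots 1 and −2.
Eigenvectors give P = [[−3, −2], [2, 1]] with P⁻¹ = [[1, 2], [−2, −3]], and Q = P·diag(1, −2)·P⁻¹.
Then Q⁴ = P·diag(1, 16)·P⁻¹ = [[−3, −32], [2, 16]] · [[1, 2], [−2, −3]] = [[61, 90], [−30, −44]].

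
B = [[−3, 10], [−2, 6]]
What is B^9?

tr B = 3 and det B = 2, so the characteristic polynomial is λ² − (3)λ + (2) with roots 2 and 1.
Eigenvectors give P = [[2, 5], [1, 2]] with P⁻¹ = [[−2, 5], [1, −2]], and B = P·diag(2, 1)·P⁻¹.
Then B^9 = P·diag(512, 1)·P⁻¹ = [[1024, 5], [512, 2]] · [[−2, 5], [1, −2]] = [[−2043, 5110], [−1022, 2556]].

[[−2043, 5110], [−1022, 2556]]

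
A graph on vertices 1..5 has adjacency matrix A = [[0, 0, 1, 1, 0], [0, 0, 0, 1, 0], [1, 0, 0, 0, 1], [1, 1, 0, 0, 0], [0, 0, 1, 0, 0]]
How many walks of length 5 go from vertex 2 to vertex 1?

The number of length-5 walks from vertex 2 to vertex 1 is entry (2,1) of A^5, where A is the adjacency matrix.
A^2 = [[2, 1, 0, 0, 1], [1, 1, 0, 0, 0], [0, 0, 2, 1, 0], [0, 0, 1, 2, 0], [1, 0, 0, 0, 1]]
A^3 = [[0, 0, 3, 3, 0], [0, 0, 1, 2, 0], [3, 1, 0, 0, 2], [3, 2, 0, 0, 1], [0, 0, 2, 1, 0]]
A^4 = [[6, 3, 0, 0, 3], [3, 2, 0, 0, 1], [0, 0, 5, 4, 0], [0, 0, 4, 5, 0], [3, 1, 0, 0, 2]]
A^5 = [[0, 0, 9, 9, 0], [0, 0, 4, 5, 0], [9, 4, 0, 0, 5], [9, 5, 0, 0, 4], [0, 0, 5, 4, 0]]

0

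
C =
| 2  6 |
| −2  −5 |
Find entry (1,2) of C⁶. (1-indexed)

−378

tr C = −3 and det C = 2, so the characteristic polynomial is λ² − (−3)λ + (2) with roots −1 and −2.
Eigenvectors give P = [[2, −3], [−1, 2]] with P⁻¹ = [[2, 3], [1, 2]], and C = P·diag(−1, −2)·P⁻¹.
Then C⁶ = P·diag(1, 64)·P⁻¹ = [[2, −192], [−1, 128]] · [[2, 3], [1, 2]] = [[−188, −378], [126, 253]].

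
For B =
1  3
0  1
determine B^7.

[[1, 21], [0, 1]]

B = I + N where N = [[0, 3], [0, 0]] is strictly upper-triangular, so N^2 = 0.
(I + N)^7 = I + 7·N = [[1, 21], [0, 1]].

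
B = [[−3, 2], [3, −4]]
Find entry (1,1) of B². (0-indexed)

22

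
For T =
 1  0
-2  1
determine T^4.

T = I + N where N = [[0, 0], [-2, 0]] is strictly lower-triangular, so N^2 = 0.
(I + N)^4 = I + 4·N = [[1, 0], [-8, 1]].

[[1, 0], [-8, 1]]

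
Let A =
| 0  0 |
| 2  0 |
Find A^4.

[[0, 0], [0, 0]]

A is strictly triangular, hence nilpotent: A^2 = 0, so A^4 = 0.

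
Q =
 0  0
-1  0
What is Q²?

[[0, 0], [0, 0]]

Q is strictly triangular, hence nilpotent: Q² = 0, so Q² = 0.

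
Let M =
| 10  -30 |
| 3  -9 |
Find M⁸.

M² = M (a projection; rank 1, trace 1), so M⁸ = M.

[[10, -30], [3, -9]]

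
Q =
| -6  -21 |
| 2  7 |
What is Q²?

[[-6, -21], [2, 7]]

Q² = Q (a projection; rank 1, trace 1), so Q² = Q.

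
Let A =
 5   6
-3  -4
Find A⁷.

tr A = 1 and det A = -2, so the characteristic polynomial is λ² − (1)λ + (-2) with roots -1 and 2.
Eigenvectors give P = [[1, -2], [-1, 1]] with P⁻¹ = [[-1, -2], [-1, -1]], and A = P·diag(-1, 2)·P⁻¹.
Then A⁷ = P·diag(-1, 128)·P⁻¹ = [[-1, -256], [1, 128]] · [[-1, -2], [-1, -1]] = [[257, 258], [-129, -130]].

[[257, 258], [-129, -130]]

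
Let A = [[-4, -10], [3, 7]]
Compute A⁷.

[[-634, -1270], [381, 763]]

tr A = 3 and det A = 2, so the characteristic polynomial is λ² − (3)λ + (2) with roots 2 and 1.
Eigenvectors give P = [[-5, -2], [3, 1]] with P⁻¹ = [[1, 2], [-3, -5]], and A = P·diag(2, 1)·P⁻¹.
Then A⁷ = P·diag(128, 1)·P⁻¹ = [[-640, -2], [384, 1]] · [[1, 2], [-3, -5]] = [[-634, -1270], [381, 763]].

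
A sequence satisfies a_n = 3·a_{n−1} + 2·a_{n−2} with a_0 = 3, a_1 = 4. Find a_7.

With companion matrix A = [[3, 2], [1, 0]], [a_n, a_{n−1}]ᵀ = A·[a_{n−1}, a_{n−2}]ᵀ, so [a_7, a_6]ᵀ = A⁶·[a_1, a_0]ᵀ.
A⁶ = [[1763, 990], [495, 278]], giving [a_7, a_6]ᵀ = [[10022], [2814]].

10022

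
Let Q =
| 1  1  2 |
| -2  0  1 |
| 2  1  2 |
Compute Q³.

Q² = [[3, 3, 7], [0, -1, -2], [4, 4, 9]]
Q³ = [[11, 10, 23], [-2, -2, -5], [14, 13, 30]]

[[11, 10, 23], [-2, -2, -5], [14, 13, 30]]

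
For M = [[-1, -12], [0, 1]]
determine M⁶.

M² = I (check: tr M = 0 and det M = -1), so M⁶ = I since 6 is even.

[[1, 0], [0, 1]]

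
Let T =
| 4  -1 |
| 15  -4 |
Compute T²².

[[1, 0], [0, 1]]

T² = I (check: tr T = 0 and det T = -1), so T²² = I since 22 is even.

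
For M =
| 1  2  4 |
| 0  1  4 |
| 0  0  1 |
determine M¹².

[[1, 24, 576], [0, 1, 48], [0, 0, 1]]

M = I + N where N = [[0, 2, 4], [0, 0, 4], [0, 0, 0]] is strictly upper-triangular, so N³ = 0.
(I + N)¹² = I + 12·N + 66·N² = [[1, 24, 576], [0, 1, 48], [0, 0, 1]].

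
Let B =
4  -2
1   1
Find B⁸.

[[12866, -12610], [6305, -6049]]

tr B = 5 and det B = 6, so the characteristic polynomial is λ² − (5)λ + (6) with roots 2 and 3.
Eigenvectors give P = [[-1, 2], [-1, 1]] with P⁻¹ = [[1, -2], [1, -1]], and B = P·diag(2, 3)·P⁻¹.
Then B⁸ = P·diag(256, 6561)·P⁻¹ = [[-256, 13122], [-256, 6561]] · [[1, -2], [1, -1]] = [[12866, -12610], [6305, -6049]].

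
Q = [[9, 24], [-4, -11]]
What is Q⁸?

[[-13119, -39360], [6560, 19681]]

tr Q = -2 and det Q = -3, so the characteristic polynomial is λ² − (-2)λ + (-3) with roots 1 and -3.
Eigenvectors give P = [[-3, 2], [1, -1]] with P⁻¹ = [[-1, -2], [-1, -3]], and Q = P·diag(1, -3)·P⁻¹.
Then Q⁸ = P·diag(1, 6561)·P⁻¹ = [[-3, 13122], [1, -6561]] · [[-1, -2], [-1, -3]] = [[-13119, -39360], [6560, 19681]].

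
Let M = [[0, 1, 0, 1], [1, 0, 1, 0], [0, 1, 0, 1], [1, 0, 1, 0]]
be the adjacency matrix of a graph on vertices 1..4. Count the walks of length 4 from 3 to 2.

The number of length-4 walks from vertex 3 to vertex 2 is entry (3,2) of M⁴, where M is the adjacency matrix.
M² = [[2, 0, 2, 0], [0, 2, 0, 2], [2, 0, 2, 0], [0, 2, 0, 2]]
M³ = [[0, 4, 0, 4], [4, 0, 4, 0], [0, 4, 0, 4], [4, 0, 4, 0]]
M⁴ = [[8, 0, 8, 0], [0, 8, 0, 8], [8, 0, 8, 0], [0, 8, 0, 8]]

0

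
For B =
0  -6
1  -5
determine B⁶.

[[-1266, 3990], [-665, 2059]]

tr B = -5 and det B = 6, so the characteristic polynomial is λ² − (-5)λ + (6) with roots -3 and -2.
Eigenvectors give P = [[-2, 3], [-1, 1]] with P⁻¹ = [[1, -3], [1, -2]], and B = P·diag(-3, -2)·P⁻¹.
Then B⁶ = P·diag(729, 64)·P⁻¹ = [[-1458, 192], [-729, 64]] · [[1, -3], [1, -2]] = [[-1266, 3990], [-665, 2059]].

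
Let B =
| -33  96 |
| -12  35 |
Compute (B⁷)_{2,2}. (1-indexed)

tr B = 2 and det B = -3, so the characteristic polynomial is λ² − (2)λ + (-3) with roots 3 and -1.
Eigenvectors give P = [[-8, 3], [-3, 1]] with P⁻¹ = [[1, -3], [3, -8]], and B = P·diag(3, -1)·P⁻¹.
Then B⁷ = P·diag(2187, -1)·P⁻¹ = [[-17496, -3], [-6561, -1]] · [[1, -3], [3, -8]] = [[-17505, 52512], [-6564, 19691]].

19691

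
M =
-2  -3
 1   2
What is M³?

M² = I (check: tr M = 0 and det M = -1), so M³ = M since 3 is odd.

[[-2, -3], [1, 2]]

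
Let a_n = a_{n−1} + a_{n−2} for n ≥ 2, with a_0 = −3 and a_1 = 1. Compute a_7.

−11

With companion matrix M = [[1, 1], [1, 0]], [a_n, a_{n−1}]ᵀ = M·[a_{n−1}, a_{n−2}]ᵀ, so [a_7, a_6]ᵀ = M^6·[a_1, a_0]ᵀ.
M^6 = [[13, 8], [8, 5]], giving [a_7, a_6]ᵀ = [[−11], [−7]].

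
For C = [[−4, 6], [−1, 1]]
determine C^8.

[[766, −1530], [255, −509]]

tr C = −3 and det C = 2, so the characteristic polynomial is λ² − (−3)λ + (2) with roots −2 and −1.
Eigenvectors give P = [[3, −2], [1, −1]] with P⁻¹ = [[1, −2], [1, −3]], and C = P·diag(−2, −1)·P⁻¹.
Then C^8 = P·diag(256, 1)·P⁻¹ = [[768, −2], [256, −1]] · [[1, −2], [1, −3]] = [[766, −1530], [255, −509]].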